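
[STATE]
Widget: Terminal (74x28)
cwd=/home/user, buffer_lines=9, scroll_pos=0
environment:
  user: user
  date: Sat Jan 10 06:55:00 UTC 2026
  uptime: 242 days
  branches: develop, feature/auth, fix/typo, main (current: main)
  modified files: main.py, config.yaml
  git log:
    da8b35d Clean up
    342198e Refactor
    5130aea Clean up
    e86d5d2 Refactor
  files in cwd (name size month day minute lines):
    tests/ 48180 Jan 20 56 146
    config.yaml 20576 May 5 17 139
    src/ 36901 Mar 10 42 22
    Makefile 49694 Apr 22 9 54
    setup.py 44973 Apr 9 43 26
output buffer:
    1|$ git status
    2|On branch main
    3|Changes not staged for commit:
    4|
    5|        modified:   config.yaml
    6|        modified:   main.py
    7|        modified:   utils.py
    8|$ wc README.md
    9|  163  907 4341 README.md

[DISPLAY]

$ git status                                                              
On branch main                                                            
Changes not staged for commit:                                            
                                                                          
        modified:   config.yaml                                           
        modified:   main.py                                               
        modified:   utils.py                                              
$ wc README.md                                                            
  163  907 4341 README.md                                                 
$ █                                                                       
                                                                          
                                                                          
                                                                          
                                                                          
                                                                          
                                                                          
                                                                          
                                                                          
                                                                          
                                                                          
                                                                          
                                                                          
                                                                          
                                                                          
                                                                          
                                                                          
                                                                          
                                                                          


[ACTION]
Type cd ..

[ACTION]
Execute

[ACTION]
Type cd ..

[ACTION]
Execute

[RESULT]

$ git status                                                              
On branch main                                                            
Changes not staged for commit:                                            
                                                                          
        modified:   config.yaml                                           
        modified:   main.py                                               
        modified:   utils.py                                              
$ wc README.md                                                            
  163  907 4341 README.md                                                 
$ cd ..                                                                   
                                                                          
$ cd ..                                                                   
                                                                          
$ █                                                                       
                                                                          
                                                                          
                                                                          
                                                                          
                                                                          
                                                                          
                                                                          
                                                                          
                                                                          
                                                                          
                                                                          
                                                                          
                                                                          
                                                                          


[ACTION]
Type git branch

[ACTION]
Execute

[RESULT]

$ git status                                                              
On branch main                                                            
Changes not staged for commit:                                            
                                                                          
        modified:   config.yaml                                           
        modified:   main.py                                               
        modified:   utils.py                                              
$ wc README.md                                                            
  163  907 4341 README.md                                                 
$ cd ..                                                                   
                                                                          
$ cd ..                                                                   
                                                                          
$ git branch                                                              
  develop                                                                 
  feature/auth                                                            
  fix/typo                                                                
* main                                                                    
$ █                                                                       
                                                                          
                                                                          
                                                                          
                                                                          
                                                                          
                                                                          
                                                                          
                                                                          
                                                                          


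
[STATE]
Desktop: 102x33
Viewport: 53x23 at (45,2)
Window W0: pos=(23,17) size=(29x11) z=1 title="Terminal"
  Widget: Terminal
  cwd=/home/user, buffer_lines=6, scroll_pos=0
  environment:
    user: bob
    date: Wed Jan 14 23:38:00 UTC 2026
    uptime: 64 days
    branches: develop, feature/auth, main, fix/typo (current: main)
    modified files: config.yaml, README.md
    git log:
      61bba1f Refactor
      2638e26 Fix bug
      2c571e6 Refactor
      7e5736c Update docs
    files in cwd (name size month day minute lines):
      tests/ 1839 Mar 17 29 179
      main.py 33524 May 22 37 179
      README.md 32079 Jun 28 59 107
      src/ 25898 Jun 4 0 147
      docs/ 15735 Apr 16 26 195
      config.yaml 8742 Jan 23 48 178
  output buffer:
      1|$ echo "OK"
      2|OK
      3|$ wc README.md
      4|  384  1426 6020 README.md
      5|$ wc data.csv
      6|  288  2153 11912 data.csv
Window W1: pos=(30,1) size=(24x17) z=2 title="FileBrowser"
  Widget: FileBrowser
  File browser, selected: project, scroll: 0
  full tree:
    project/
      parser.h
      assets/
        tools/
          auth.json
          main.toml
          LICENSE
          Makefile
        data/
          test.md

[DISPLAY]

        ┃                                            
────────┨                                            
        ┃                                            
        ┃                                            
/       ┃                                            
        ┃                                            
        ┃                                            
        ┃                                            
        ┃                                            
        ┃                                            
        ┃                                            
        ┃                                            
        ┃                                            
        ┃                                            
        ┃                                            
━━━━━━━━┛                                            
      ┃                                              
──────┨                                              
      ┃                                              
      ┃                                              
      ┃                                              
ME.md ┃                                              
      ┃                                              


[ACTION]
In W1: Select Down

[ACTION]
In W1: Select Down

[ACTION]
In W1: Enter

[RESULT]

        ┃                                            
────────┨                                            
        ┃                                            
        ┃                                            
/       ┃                                            
s/      ┃                                            
/       ┃                                            
        ┃                                            
        ┃                                            
        ┃                                            
        ┃                                            
        ┃                                            
        ┃                                            
        ┃                                            
        ┃                                            
━━━━━━━━┛                                            
      ┃                                              
──────┨                                              
      ┃                                              
      ┃                                              
      ┃                                              
ME.md ┃                                              
      ┃                                              


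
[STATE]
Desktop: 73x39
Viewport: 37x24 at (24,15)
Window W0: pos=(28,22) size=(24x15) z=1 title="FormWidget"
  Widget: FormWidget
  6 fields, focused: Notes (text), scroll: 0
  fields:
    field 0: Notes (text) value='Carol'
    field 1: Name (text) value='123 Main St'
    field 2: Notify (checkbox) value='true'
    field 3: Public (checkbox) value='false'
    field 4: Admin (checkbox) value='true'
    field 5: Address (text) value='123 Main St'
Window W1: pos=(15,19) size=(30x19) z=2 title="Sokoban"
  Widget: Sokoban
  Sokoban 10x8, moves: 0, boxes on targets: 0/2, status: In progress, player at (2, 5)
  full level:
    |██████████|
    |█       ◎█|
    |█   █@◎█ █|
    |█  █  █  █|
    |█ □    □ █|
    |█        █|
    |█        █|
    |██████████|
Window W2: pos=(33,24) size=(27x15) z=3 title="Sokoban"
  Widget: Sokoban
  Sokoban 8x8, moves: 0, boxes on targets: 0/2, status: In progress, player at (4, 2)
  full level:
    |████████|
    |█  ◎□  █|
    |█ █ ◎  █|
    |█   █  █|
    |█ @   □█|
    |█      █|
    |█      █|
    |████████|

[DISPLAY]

                                     
                                     
                                     
                                     
━━━━━━━━━━━━━━━━━━━━┓                
                    ┃                
────────────────────┨                
██                  ┃━━━━━━┓         
◎█                  ┃      ┃         
 █       ┏━━━━━━━━━━━━━━━━━━━━━━━━━┓ 
 █       ┃ Sokoban                 ┃ 
 █       ┠─────────────────────────┨ 
 █       ┃████████                 ┃ 
 █       ┃█  ◎□  █                 ┃ 
██       ┃█ █ ◎  █                 ┃ 
  0/2    ┃█   █  █                 ┃ 
         ┃█ @   □█                 ┃ 
         ┃█      █                 ┃ 
         ┃█      █                 ┃ 
         ┃████████                 ┃ 
         ┃Moves: 0  0/2            ┃ 
         ┃                         ┃ 
━━━━━━━━━┃                         ┃ 
         ┗━━━━━━━━━━━━━━━━━━━━━━━━━┛ 


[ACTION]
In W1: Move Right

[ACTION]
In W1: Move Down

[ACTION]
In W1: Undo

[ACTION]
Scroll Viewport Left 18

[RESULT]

                                     
                                     
                                     
                                     
         ┏━━━━━━━━━━━━━━━━━━━━━━━━━━━
         ┃ Sokoban                   
         ┠───────────────────────────
         ┃██████████                 
         ┃█       ◎█                 
         ┃█   █@◎█ █       ┏━━━━━━━━━
         ┃█  █  █  █       ┃ Sokoban 
         ┃█ □    □ █       ┠─────────
         ┃█        █       ┃████████ 
         ┃█        █       ┃█  ◎□  █ 
         ┃██████████       ┃█ █ ◎  █ 
         ┃Moves: 0  0/2    ┃█   █  █ 
         ┃                 ┃█ @   □█ 
         ┃                 ┃█      █ 
         ┃                 ┃█      █ 
         ┃                 ┃████████ 
         ┃                 ┃Moves: 0 
         ┃                 ┃         
         ┗━━━━━━━━━━━━━━━━━┃         
                           ┗━━━━━━━━━


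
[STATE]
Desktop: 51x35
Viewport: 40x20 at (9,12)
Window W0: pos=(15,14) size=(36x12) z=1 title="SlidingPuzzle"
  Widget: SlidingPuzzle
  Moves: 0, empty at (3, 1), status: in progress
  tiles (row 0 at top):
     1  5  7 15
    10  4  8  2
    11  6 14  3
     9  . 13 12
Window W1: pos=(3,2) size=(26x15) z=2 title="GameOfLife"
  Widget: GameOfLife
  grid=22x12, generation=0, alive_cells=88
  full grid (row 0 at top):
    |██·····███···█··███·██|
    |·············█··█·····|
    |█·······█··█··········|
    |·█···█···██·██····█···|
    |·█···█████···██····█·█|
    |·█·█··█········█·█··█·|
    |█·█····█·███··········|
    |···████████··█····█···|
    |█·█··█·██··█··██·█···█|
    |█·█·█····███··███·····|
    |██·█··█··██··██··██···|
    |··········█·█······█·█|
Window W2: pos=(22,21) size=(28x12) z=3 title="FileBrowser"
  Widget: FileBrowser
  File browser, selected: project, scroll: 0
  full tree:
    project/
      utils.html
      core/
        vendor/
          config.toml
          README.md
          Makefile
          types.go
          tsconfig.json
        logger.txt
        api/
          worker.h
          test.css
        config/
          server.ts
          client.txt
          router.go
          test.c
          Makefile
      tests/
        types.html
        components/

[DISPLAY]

██████··█····█···  ┃                    
█·██··█··██·█···█  ┃                    
····███··███·····  ┃━━━━━━━━━━━━━━━━━━━━
·█··██··██··██···  ┃e                   
━━━━━━━━━━━━━━━━━━━┛────────────────────
      ┃┌────┬────┬────┬────┐            
      ┃│  1 │  5 │  7 │ 15 │            
      ┃├────┼────┼────┼────┤            
      ┃│ 10 │  4 │  8 │  2 │            
      ┃├────┼┏━━━━━━━━━━━━━━━━━━━━━━━━━━
      ┃│ 11 │┃ FileBrowser              
      ┃├────┼┠──────────────────────────
      ┃│  9 │┃> [-] project/            
      ┗━━━━━━┃    utils.html            
             ┃    [+] core/             
             ┃    [+] tests/            
             ┃                          
             ┃                          
             ┃                          
             ┃                          


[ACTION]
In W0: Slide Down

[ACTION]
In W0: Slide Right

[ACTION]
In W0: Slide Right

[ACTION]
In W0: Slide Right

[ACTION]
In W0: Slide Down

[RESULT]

██████··█····█···  ┃                    
█·██··█··██·█···█  ┃                    
····███··███·····  ┃━━━━━━━━━━━━━━━━━━━━
·█··██··██··██···  ┃e                   
━━━━━━━━━━━━━━━━━━━┛────────────────────
      ┃┌────┬────┬────┬────┐            
      ┃│  1 │  5 │  7 │ 15 │            
      ┃├────┼────┼────┼────┤            
      ┃│    │  4 │  8 │  2 │            
      ┃├────┼┏━━━━━━━━━━━━━━━━━━━━━━━━━━
      ┃│ 10 │┃ FileBrowser              
      ┃├────┼┠──────────────────────────
      ┃│  9 │┃> [-] project/            
      ┗━━━━━━┃    utils.html            
             ┃    [+] core/             
             ┃    [+] tests/            
             ┃                          
             ┃                          
             ┃                          
             ┃                          


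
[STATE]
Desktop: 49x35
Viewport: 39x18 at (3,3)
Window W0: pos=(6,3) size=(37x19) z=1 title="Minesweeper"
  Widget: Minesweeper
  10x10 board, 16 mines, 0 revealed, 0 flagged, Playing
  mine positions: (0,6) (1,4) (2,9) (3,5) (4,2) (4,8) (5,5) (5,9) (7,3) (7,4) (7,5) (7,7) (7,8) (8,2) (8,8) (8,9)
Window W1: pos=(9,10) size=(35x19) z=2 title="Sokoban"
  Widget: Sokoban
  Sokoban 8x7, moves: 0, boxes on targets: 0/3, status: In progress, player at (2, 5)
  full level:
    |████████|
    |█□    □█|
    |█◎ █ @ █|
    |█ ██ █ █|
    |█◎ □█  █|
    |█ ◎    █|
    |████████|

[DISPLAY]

   ┏━━━━━━━━━━━━━━━━━━━━━━━━━━━━━━━━━━━
   ┃ Minesweeper                       
   ┠───────────────────────────────────
   ┃■■■■■■■■■■                         
   ┃■■■■■■■■■■                         
   ┃■■■■■■■■■■                         
   ┃■■■■■■■■■■                         
   ┃■■┏━━━━━━━━━━━━━━━━━━━━━━━━━━━━━━━━
   ┃■■┃ Sokoban                        
   ┃■■┠────────────────────────────────
   ┃■■┃████████                        
   ┃■■┃█□    □█                        
   ┃■■┃█◎ █ @ █                        
   ┃  ┃█ ██ █ █                        
   ┃  ┃█◎ □█  █                        
   ┃  ┃█ ◎    █                        
   ┃  ┃████████                        
   ┃  ┃Moves: 0  0/3                   


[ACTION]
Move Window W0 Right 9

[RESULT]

         ┏━━━━━━━━━━━━━━━━━━━━━━━━━━━━━
         ┃ Minesweeper                 
         ┠─────────────────────────────
         ┃■■■■■■■■■■                   
         ┃■■■■■■■■■■                   
         ┃■■■■■■■■■■                   
         ┃■■■■■■■■■■                   
      ┏━━━━━━━━━━━━━━━━━━━━━━━━━━━━━━━━
      ┃ Sokoban                        
      ┠────────────────────────────────
      ┃████████                        
      ┃█□    □█                        
      ┃█◎ █ @ █                        
      ┃█ ██ █ █                        
      ┃█◎ □█  █                        
      ┃█ ◎    █                        
      ┃████████                        
      ┃Moves: 0  0/3                   


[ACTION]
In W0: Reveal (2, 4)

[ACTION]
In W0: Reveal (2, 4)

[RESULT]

         ┏━━━━━━━━━━━━━━━━━━━━━━━━━━━━━
         ┃ Minesweeper                 
         ┠─────────────────────────────
         ┃■■■■■■■■■■                   
         ┃■■■■■■■■■■                   
         ┃■■■■2■■■■■                   
         ┃■■■■■■■■■■                   
      ┏━━━━━━━━━━━━━━━━━━━━━━━━━━━━━━━━
      ┃ Sokoban                        
      ┠────────────────────────────────
      ┃████████                        
      ┃█□    □█                        
      ┃█◎ █ @ █                        
      ┃█ ██ █ █                        
      ┃█◎ □█  █                        
      ┃█ ◎    █                        
      ┃████████                        
      ┃Moves: 0  0/3                   


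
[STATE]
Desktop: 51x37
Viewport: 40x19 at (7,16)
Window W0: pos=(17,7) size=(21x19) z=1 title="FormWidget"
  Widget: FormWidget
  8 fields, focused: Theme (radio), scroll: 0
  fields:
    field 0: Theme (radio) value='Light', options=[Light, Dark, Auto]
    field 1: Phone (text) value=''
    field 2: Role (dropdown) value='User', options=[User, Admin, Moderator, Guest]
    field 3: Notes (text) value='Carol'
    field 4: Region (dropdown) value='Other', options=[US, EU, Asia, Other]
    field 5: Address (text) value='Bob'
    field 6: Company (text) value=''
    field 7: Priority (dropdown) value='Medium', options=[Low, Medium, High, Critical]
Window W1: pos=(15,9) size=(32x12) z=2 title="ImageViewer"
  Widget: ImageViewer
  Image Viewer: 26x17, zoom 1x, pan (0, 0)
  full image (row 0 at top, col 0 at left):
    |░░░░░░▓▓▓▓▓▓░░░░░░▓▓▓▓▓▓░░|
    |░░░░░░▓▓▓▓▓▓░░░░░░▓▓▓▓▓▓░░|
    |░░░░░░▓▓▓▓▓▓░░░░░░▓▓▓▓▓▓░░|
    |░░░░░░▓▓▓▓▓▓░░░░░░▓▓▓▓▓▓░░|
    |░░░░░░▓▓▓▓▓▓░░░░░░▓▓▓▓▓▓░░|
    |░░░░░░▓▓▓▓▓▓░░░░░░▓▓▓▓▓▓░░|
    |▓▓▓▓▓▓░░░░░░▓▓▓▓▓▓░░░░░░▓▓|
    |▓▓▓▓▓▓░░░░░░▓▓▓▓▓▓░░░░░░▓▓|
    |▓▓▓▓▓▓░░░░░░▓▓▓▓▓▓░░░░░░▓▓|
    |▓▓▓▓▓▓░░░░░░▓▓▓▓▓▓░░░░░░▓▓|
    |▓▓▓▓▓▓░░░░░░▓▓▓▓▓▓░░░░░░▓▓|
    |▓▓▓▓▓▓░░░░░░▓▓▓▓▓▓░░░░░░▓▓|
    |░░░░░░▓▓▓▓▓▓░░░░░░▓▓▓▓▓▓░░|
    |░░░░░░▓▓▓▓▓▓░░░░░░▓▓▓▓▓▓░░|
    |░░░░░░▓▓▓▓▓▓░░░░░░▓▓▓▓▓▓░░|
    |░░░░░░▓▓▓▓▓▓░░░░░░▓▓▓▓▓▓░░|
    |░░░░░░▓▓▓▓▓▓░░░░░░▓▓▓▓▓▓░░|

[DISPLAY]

        ┃░░░░░░▓▓▓▓▓▓░░░░░░▓▓▓▓▓▓░░    ┃
        ┃░░░░░░▓▓▓▓▓▓░░░░░░▓▓▓▓▓▓░░    ┃
        ┃▓▓▓▓▓▓░░░░░░▓▓▓▓▓▓░░░░░░▓▓    ┃
        ┃▓▓▓▓▓▓░░░░░░▓▓▓▓▓▓░░░░░░▓▓    ┃
        ┗━━━━━━━━━━━━━━━━━━━━━━━━━━━━━━┛
          ┃                   ┃         
          ┃                   ┃         
          ┃                   ┃         
          ┃                   ┃         
          ┗━━━━━━━━━━━━━━━━━━━┛         
                                        
                                        
                                        
                                        
                                        
                                        
                                        
                                        
                                        


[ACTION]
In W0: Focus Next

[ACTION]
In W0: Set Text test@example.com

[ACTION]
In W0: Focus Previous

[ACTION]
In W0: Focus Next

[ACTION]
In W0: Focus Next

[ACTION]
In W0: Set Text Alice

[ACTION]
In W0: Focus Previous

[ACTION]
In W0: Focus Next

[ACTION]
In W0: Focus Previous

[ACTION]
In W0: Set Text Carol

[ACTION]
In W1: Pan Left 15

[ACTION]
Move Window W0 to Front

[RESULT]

        ┃░┃  Company:    [   ]┃▓▓░░    ┃
        ┃░┃  Priority:   [Me▼]┃▓▓░░    ┃
        ┃▓┃                   ┃░░▓▓    ┃
        ┃▓┃                   ┃░░▓▓    ┃
        ┗━┃                   ┃━━━━━━━━┛
          ┃                   ┃         
          ┃                   ┃         
          ┃                   ┃         
          ┃                   ┃         
          ┗━━━━━━━━━━━━━━━━━━━┛         
                                        
                                        
                                        
                                        
                                        
                                        
                                        
                                        
                                        


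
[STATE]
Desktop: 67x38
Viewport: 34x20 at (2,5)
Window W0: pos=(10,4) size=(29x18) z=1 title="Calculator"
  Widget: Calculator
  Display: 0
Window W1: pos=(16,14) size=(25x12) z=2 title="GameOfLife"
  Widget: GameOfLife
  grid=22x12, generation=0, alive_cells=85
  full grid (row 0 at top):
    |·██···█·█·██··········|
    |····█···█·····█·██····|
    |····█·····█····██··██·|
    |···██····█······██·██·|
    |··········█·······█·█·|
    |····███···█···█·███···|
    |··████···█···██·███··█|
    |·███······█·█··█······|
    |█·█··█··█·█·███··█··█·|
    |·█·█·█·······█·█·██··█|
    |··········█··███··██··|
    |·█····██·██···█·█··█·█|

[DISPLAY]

        ┃ Calculator              
        ┠─────────────────────────
        ┃                         
        ┃┌───┬───┬───┬───┐        
        ┃│ 7 │ 8 │ 9 │ ÷ │        
        ┃├───┼───┼───┼───┤        
        ┃│ 4 │ 5 │ 6 │ × │        
        ┃├───┼───┼───┼───┤        
        ┃│ 1 │ 2 │ 3 │ - │        
        ┃├───┼┏━━━━━━━━━━━━━━━━━━━
        ┃│ 0 │┃ GameOfLife        
        ┃├───┼┠───────────────────
        ┃│ C │┃Gen: 0             
        ┃└───┴┃····█·····█····██··
        ┃     ┃···██····█······██·
        ┃     ┃··········█·······█
        ┗━━━━━┃····███···█···█·███
              ┃··████···█···██·███
              ┃·███······█·█··█···
              ┃█·█··█··█·█·███··█·


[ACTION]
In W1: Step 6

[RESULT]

        ┃ Calculator              
        ┠─────────────────────────
        ┃                         
        ┃┌───┬───┬───┬───┐        
        ┃│ 7 │ 8 │ 9 │ ÷ │        
        ┃├───┼───┼───┼───┤        
        ┃│ 4 │ 5 │ 6 │ × │        
        ┃├───┼───┼───┼───┤        
        ┃│ 1 │ 2 │ 3 │ - │        
        ┃├───┼┏━━━━━━━━━━━━━━━━━━━
        ┃│ 0 │┃ GameOfLife        
        ┃├───┼┠───────────────────
        ┃│ C │┃Gen: 6             
        ┃└───┴┃·······██·······███
        ┃     ┃·······██·█····█···
        ┃     ┃··██··██····█··█···
        ┗━━━━━┃··█····█·█···█·····
              ┃···█··█·····█······
              ┃·····█······█······
              ┃·█·····██··██···█··


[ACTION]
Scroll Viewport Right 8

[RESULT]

┃ Calculator                ┃     
┠───────────────────────────┨     
┃                          0┃     
┃┌───┬───┬───┬───┐          ┃     
┃│ 7 │ 8 │ 9 │ ÷ │          ┃     
┃├───┼───┼───┼───┤          ┃     
┃│ 4 │ 5 │ 6 │ × │          ┃     
┃├───┼───┼───┼───┤          ┃     
┃│ 1 │ 2 │ 3 │ - │          ┃     
┃├───┼┏━━━━━━━━━━━━━━━━━━━━━━━┓   
┃│ 0 │┃ GameOfLife            ┃   
┃├───┼┠───────────────────────┨   
┃│ C │┃Gen: 6                 ┃   
┃└───┴┃·······██·······████·· ┃   
┃     ┃·······██·█····█····█· ┃   
┃     ┃··██··██····█··█····█· ┃   
┗━━━━━┃··█····█·█···█·····██· ┃   
      ┃···█··█·····█······██· ┃   
      ┃·····█······█········· ┃   
      ┃·█·····██··██···█····· ┃   


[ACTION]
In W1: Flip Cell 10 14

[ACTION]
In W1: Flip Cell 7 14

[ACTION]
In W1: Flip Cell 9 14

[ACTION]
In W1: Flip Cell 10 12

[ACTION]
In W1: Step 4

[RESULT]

┃ Calculator                ┃     
┠───────────────────────────┨     
┃                          0┃     
┃┌───┬───┬───┬───┐          ┃     
┃│ 7 │ 8 │ 9 │ ÷ │          ┃     
┃├───┼───┼───┼───┤          ┃     
┃│ 4 │ 5 │ 6 │ × │          ┃     
┃├───┼───┼───┼───┤          ┃     
┃│ 1 │ 2 │ 3 │ - │          ┃     
┃├───┼┏━━━━━━━━━━━━━━━━━━━━━━━┓   
┃│ 0 │┃ GameOfLife            ┃   
┃├───┼┠───────────────────────┨   
┃│ C │┃Gen: 10                ┃   
┃└───┴┃·······█··█·········█· ┃   
┃     ┃········█·█···█····█·· ┃   
┃     ┃··██····██··█·██··██·· ┃   
┗━━━━━┃··██████······█····█·· ┃   
      ┃····█···██·█········█· ┃   
      ┃····█·····█··········· ┃   
      ┃········█············· ┃   


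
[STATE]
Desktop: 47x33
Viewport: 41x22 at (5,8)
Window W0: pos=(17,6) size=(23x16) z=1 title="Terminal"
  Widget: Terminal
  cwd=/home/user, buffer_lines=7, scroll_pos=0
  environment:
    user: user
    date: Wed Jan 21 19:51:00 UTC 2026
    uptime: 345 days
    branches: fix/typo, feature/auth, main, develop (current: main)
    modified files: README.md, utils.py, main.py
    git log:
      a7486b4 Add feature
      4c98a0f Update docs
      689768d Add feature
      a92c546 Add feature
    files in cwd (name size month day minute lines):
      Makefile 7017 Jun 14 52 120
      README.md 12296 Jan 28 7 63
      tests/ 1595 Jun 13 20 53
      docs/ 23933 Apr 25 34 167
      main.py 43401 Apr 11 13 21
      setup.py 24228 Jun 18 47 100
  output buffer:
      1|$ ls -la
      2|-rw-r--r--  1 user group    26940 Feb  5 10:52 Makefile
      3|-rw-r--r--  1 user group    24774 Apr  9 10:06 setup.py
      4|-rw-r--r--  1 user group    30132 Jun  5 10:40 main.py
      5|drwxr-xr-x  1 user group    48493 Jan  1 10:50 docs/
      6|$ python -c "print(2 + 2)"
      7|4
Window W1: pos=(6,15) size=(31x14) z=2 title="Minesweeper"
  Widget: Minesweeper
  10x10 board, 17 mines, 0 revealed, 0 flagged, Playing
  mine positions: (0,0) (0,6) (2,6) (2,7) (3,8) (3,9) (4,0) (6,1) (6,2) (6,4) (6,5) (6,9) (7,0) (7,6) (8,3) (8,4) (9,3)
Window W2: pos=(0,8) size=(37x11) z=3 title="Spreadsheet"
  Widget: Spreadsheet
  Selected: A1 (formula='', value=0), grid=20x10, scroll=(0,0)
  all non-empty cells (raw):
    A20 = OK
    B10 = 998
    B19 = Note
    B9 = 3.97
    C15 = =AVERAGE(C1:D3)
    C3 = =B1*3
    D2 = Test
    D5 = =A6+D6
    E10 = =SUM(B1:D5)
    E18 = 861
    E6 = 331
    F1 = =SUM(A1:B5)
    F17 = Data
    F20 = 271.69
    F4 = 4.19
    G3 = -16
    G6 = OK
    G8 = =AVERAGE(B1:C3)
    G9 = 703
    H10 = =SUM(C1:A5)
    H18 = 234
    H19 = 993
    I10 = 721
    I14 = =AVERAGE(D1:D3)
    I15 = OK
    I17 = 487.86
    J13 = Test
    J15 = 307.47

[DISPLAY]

━━━━━━━━━━━━━━━━━━━━━━━━━━━━━━━┓──┨      
eadsheet                       ┃  ┃      
───────────────────────────────┨gr┃      
                               ┃gr┃      
   A       B       C       D   ┃gr┃      
-------------------------------┃gr┃      
     [0]       0       0       ┃2 ┃      
       0       0       0Test   ┃  ┃      
       0       0       0       ┃  ┃      
       0       0       0       ┃  ┃      
━━━━━━━━━━━━━━━━━━━━━━━━━━━━━━━┛  ┃      
 ┃■■■■■■■■■■                   ┃  ┃      
 ┃■■■■■■■■■■                   ┃  ┃      
 ┃■■■■■■■■■■                   ┃━━┛      
 ┃■■■■■■■■■■                   ┃         
 ┃■■■■■■■■■■                   ┃         
 ┃■■■■■■■■■■                   ┃         
 ┃■■■■■■■■■■                   ┃         
 ┃■■■■■■■■■■                   ┃         
 ┃■■■■■■■■■■                   ┃         
 ┗━━━━━━━━━━━━━━━━━━━━━━━━━━━━━┛         
                                         


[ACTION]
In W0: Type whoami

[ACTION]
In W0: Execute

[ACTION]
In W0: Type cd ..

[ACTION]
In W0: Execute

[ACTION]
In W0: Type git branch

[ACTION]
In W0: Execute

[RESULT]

━━━━━━━━━━━━━━━━━━━━━━━━━━━━━━━┓──┨      
eadsheet                       ┃2 ┃      
───────────────────────────────┨  ┃      
                               ┃  ┃      
   A       B       C       D   ┃  ┃      
-------------------------------┃  ┃      
     [0]       0       0       ┃  ┃      
       0       0       0Test   ┃  ┃      
       0       0       0       ┃  ┃      
       0       0       0       ┃  ┃      
━━━━━━━━━━━━━━━━━━━━━━━━━━━━━━━┛  ┃      
 ┃■■■■■■■■■■                   ┃  ┃      
 ┃■■■■■■■■■■                   ┃  ┃      
 ┃■■■■■■■■■■                   ┃━━┛      
 ┃■■■■■■■■■■                   ┃         
 ┃■■■■■■■■■■                   ┃         
 ┃■■■■■■■■■■                   ┃         
 ┃■■■■■■■■■■                   ┃         
 ┃■■■■■■■■■■                   ┃         
 ┃■■■■■■■■■■                   ┃         
 ┗━━━━━━━━━━━━━━━━━━━━━━━━━━━━━┛         
                                         


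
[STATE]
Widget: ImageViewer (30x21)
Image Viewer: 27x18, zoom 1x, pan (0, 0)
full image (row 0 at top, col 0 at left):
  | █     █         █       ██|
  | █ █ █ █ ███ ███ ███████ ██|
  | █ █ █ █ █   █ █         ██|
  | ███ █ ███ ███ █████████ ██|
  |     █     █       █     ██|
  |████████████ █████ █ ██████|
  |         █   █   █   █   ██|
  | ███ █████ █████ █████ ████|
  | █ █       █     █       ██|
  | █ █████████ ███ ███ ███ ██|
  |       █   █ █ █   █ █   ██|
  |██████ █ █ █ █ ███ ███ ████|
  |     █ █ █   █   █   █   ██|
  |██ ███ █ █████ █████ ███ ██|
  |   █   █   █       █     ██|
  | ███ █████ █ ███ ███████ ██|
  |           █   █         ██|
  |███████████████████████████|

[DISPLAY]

 █     █         █       ██   
 █ █ █ █ ███ ███ ███████ ██   
 █ █ █ █ █   █ █         ██   
 ███ █ ███ ███ █████████ ██   
     █     █       █     ██   
████████████ █████ █ ██████   
         █   █   █   █   ██   
 ███ █████ █████ █████ ████   
 █ █       █     █       ██   
 █ █████████ ███ ███ ███ ██   
       █   █ █ █   █ █   ██   
██████ █ █ █ █ ███ ███ ████   
     █ █ █   █   █   █   ██   
██ ███ █ █████ █████ ███ ██   
   █   █   █       █     ██   
 ███ █████ █ ███ ███████ ██   
           █   █         ██   
███████████████████████████   
                              
                              
                              


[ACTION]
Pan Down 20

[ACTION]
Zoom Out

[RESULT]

                              
                              
                              
                              
                              
                              
                              
                              
                              
                              
                              
                              
                              
                              
                              
                              
                              
                              
                              
                              
                              


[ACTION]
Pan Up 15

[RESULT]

████████████ █████ █ ██████   
         █   █   █   █   ██   
 ███ █████ █████ █████ ████   
 █ █       █     █       ██   
 █ █████████ ███ ███ ███ ██   
       █   █ █ █   █ █   ██   
██████ █ █ █ █ ███ ███ ████   
     █ █ █   █   █   █   ██   
██ ███ █ █████ █████ ███ ██   
   █   █   █       █     ██   
 ███ █████ █ ███ ███████ ██   
           █   █         ██   
███████████████████████████   
                              
                              
                              
                              
                              
                              
                              
                              
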